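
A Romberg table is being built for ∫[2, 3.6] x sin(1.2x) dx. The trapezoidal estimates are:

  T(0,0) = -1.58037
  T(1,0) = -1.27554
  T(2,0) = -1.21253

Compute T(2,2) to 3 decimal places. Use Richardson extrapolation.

T(1,1) = (4·(-1.27554) − (-1.58037)) / 3 = -1.17393
T(2,1) = -1.21253 + (-1.21253 − (-1.27554))/3 = -1.19153
T(2,2) = -1.19153 + (-1.19153 − (-1.17393))/15 = -1.19270

-1.193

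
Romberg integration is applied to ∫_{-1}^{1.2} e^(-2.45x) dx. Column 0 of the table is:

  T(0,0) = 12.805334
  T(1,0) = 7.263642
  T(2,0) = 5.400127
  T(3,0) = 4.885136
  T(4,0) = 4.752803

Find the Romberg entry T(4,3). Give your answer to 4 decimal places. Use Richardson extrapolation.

T(2,1) = 5.400127 + (5.400127 − 7.263642)/3 = 4.778955
T(3,1) = 4.885136 + (4.885136 − 5.400127)/3 = 4.713472
T(4,1) = 4.752803 + (4.752803 − 4.885136)/3 = 4.708692
T(3,2) = (16·4.713472 − 4.778955) / 15 = 4.709106
T(4,2) = 4.708692 + (4.708692 − 4.713472)/15 = 4.708373
T(4,3) = (64·4.708373 − 4.709106) / 63 = 4.708361

4.7084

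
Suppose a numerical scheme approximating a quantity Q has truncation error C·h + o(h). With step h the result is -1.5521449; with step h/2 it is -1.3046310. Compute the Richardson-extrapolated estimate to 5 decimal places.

-1.05712

The leading error scales as h; refining by a factor of 2 reduces it by 2^1 = 2.
Extrapolated value = (2·A(h/2) − A(h)) / (2 − 1)
= (2·(-1.3046310) − (-1.5521449)) / 1
= -1.0571171 / 1 = -1.0571171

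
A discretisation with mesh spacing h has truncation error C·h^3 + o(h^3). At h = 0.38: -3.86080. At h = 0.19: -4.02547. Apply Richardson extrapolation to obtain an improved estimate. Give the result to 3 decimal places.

-4.049

The leading error scales as h^3; refining by a factor of 2 reduces it by 2^3 = 8.
Extrapolated value = (8·A(h/2) − A(h)) / (8 − 1)
= (8·(-4.02547) − (-3.86080)) / 7
= -28.34296 / 7 = -4.04899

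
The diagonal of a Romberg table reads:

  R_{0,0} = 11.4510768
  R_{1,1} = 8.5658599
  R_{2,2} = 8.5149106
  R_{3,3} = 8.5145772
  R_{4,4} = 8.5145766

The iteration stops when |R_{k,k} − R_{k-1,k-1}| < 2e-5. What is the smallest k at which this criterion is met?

|R_{1,1} − R_{0,0}| = 2.8852169 ≥ 2e-5
|R_{2,2} − R_{1,1}| = 0.0509493 ≥ 2e-5
|R_{3,3} − R_{2,2}| = 0.0003334 ≥ 2e-5
|R_{4,4} − R_{3,3}| = 0.0000006 < 2e-5

k = 4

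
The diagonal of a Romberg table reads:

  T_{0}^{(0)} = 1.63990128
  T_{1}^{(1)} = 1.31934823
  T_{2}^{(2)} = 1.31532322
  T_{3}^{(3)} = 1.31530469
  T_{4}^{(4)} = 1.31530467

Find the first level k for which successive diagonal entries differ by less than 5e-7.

|T_{1}^{(1)} − T_{0}^{(0)}| = 0.32055305 ≥ 5e-7
|T_{2}^{(2)} − T_{1}^{(1)}| = 0.00402501 ≥ 5e-7
|T_{3}^{(3)} − T_{2}^{(2)}| = 0.00001853 ≥ 5e-7
|T_{4}^{(4)} − T_{3}^{(3)}| = 0.00000002 < 5e-7

k = 4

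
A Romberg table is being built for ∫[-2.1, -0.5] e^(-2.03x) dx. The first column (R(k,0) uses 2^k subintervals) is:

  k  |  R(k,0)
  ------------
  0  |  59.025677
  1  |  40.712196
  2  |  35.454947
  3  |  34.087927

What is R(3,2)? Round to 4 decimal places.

33.6276

Richardson extrapolation on the trapezoidal column (denominator 4−1=3):
R(2,1) = (4·35.454947 − 40.712196) / 3 = 33.702531
R(3,1) = (4·34.087927 − 35.454947) / 3 = 33.632254
R(3,2) = 33.632254 + (33.632254 − 33.702531)/15 = 33.627569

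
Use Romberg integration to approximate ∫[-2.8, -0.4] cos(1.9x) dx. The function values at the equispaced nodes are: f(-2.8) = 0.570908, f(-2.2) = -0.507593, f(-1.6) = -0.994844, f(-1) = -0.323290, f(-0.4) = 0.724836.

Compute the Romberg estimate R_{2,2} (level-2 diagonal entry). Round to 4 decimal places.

R_{0,0} (trapezoid, 1 panel, h=2.4000): 1.554893
R_{1,0} (trapezoid, 2 panels, h=1.2000): -0.416366
R_{2,0} (trapezoid, 4 panels, h=0.6000): -0.706713
R_{1,1} = -0.416366 + (-0.416366 − 1.554893)/3 = -1.073452
R_{2,1} = -0.706713 + (-0.706713 − (-0.416366))/3 = -0.803495
R_{2,2} = -0.803495 + (-0.803495 − (-1.073452))/15 = -0.785498

-0.7855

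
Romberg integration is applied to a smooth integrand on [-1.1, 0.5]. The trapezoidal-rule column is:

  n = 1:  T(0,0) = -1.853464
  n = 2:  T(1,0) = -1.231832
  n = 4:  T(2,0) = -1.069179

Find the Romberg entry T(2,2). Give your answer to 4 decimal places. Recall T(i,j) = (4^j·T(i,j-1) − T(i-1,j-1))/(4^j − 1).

-1.0143

T(1,1) = -1.231832 + (-1.231832 − (-1.853464))/3 = -1.024621
T(2,1) = -1.069179 + (-1.069179 − (-1.231832))/3 = -1.014961
T(2,2) = -1.014961 + (-1.014961 − (-1.024621))/15 = -1.014317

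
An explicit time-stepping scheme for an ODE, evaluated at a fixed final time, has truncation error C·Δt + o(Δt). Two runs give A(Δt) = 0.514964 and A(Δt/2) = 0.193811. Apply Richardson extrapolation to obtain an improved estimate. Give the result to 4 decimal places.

-0.1273

Extrapolated value = (2·A(Δt/2) − A(Δt)) / (2 − 1)
= (2·0.193811 − 0.514964) / 1
= -0.127342 / 1 = -0.127342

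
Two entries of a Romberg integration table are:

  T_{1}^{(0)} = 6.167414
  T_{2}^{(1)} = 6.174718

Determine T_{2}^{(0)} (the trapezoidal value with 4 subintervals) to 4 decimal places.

From T_{2}^{(1)} = (4·T_{2}^{(0)} − T_{1}^{(0)})/3, solve for T_{2}^{(0)}:
4·T_{2}^{(0)} = 3·6.174718 + 6.167414 = 24.691568
T_{2}^{(0)} = 6.172892

6.1729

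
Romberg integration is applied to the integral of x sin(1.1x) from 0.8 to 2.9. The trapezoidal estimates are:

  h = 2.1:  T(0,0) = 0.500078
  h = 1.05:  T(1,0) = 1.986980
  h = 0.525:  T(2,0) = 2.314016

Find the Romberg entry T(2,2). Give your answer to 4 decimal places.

2.4191

T(1,1) = 1.986980 + (1.986980 − 0.500078)/3 = 2.482614
T(2,1) = (4·2.314016 − 1.986980) / 3 = 2.423028
T(2,2) = 2.423028 + (2.423028 − 2.482614)/15 = 2.419056
(Column j=1 coincides with Simpson's rule on the same nodes.)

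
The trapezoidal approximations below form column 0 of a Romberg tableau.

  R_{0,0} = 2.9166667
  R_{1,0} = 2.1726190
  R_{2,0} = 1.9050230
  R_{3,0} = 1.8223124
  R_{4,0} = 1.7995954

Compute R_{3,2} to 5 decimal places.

1.79334

Richardson extrapolation on the trapezoidal column (denominator 4−1=3):
R_{2,1} = 1.9050230 + (1.9050230 − 2.1726190)/3 = 1.8158243
R_{3,1} = 1.8223124 + (1.8223124 − 1.9050230)/3 = 1.7947422
R_{3,2} = 1.7947422 + (1.7947422 − 1.8158243)/15 = 1.7933367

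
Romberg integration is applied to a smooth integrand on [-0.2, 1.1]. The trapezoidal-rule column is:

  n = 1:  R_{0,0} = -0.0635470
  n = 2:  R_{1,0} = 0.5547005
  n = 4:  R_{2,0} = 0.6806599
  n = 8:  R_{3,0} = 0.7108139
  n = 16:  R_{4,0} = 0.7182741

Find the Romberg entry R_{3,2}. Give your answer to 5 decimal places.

0.72075

Richardson extrapolation on the trapezoidal column (denominator 4−1=3):
R_{2,1} = (4·0.6806599 − 0.5547005) / 3 = 0.7226464
R_{3,1} = (4·0.7108139 − 0.6806599) / 3 = 0.7208652
R_{3,2} = 0.7208652 + (0.7208652 − 0.7226464)/15 = 0.7207465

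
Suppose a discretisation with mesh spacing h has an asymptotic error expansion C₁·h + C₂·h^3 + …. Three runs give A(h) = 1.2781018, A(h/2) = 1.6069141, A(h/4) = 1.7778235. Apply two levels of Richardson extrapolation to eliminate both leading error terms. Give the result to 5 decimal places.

1.95059

First eliminate the h term (factor 2^1 = 2):
  B₁ = (2·1.6069141 − 1.2781018)/1 = 1.9357264
  B₂ = (2·1.7778235 − 1.6069141)/1 = 1.9487329
Then eliminate the h^3 term (factor 2^3 = 8):
  (8·1.9487329 − 1.9357264)/7 = 1.9505910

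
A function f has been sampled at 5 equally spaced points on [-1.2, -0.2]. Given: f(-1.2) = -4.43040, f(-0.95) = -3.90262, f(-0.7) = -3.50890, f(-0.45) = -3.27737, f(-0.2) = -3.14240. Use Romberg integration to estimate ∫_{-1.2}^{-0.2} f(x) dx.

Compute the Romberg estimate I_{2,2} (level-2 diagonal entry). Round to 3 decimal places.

-3.610

I_{0,0} (trapezoid, 1 panel, h=1.0000): -3.78640
I_{1,0} (trapezoid, 2 panels, h=0.5000): -3.64765
I_{2,0} (trapezoid, 4 panels, h=0.2500): -3.61882
I_{1,1} = -3.64765 + (-3.64765 − (-3.78640))/3 = -3.60140
I_{2,1} = -3.61882 + (-3.61882 − (-3.64765))/3 = -3.60921
I_{2,2} = -3.60921 + (-3.60921 − (-3.60140))/15 = -3.60973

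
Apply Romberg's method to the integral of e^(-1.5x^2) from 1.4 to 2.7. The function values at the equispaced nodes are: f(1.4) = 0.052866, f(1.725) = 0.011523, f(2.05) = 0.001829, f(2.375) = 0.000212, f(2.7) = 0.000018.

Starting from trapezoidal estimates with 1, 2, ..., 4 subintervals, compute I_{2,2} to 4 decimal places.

0.0111

I_{0,0} (trapezoid, 1 panel, h=1.3000): 0.034375
I_{1,0} (trapezoid, 2 panels, h=0.6500): 0.018376
I_{2,0} (trapezoid, 4 panels, h=0.3250): 0.013002
I_{1,1} = 0.018376 + (0.018376 − 0.034375)/3 = 0.013043
I_{2,1} = 0.013002 + (0.013002 − 0.018376)/3 = 0.011211
I_{2,2} = 0.011211 + (0.011211 − 0.013043)/15 = 0.011089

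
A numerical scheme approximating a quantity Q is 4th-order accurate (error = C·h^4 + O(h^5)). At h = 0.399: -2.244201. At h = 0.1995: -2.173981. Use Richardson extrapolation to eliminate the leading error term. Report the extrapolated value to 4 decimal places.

Extrapolated value = (16·A(h/2) − A(h)) / (16 − 1)
= (16·(-2.173981) − (-2.244201)) / 15
= -32.539495 / 15 = -2.169300

-2.1693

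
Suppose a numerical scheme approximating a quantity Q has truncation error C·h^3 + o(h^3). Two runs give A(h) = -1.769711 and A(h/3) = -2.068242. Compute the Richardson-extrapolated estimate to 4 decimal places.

The leading error scales as h^3; refining by a factor of 3 reduces it by 3^3 = 27.
Extrapolated value = (27·A(h/3) − A(h)) / (27 − 1)
= (27·(-2.068242) − (-1.769711)) / 26
= -54.072823 / 26 = -2.079724

-2.0797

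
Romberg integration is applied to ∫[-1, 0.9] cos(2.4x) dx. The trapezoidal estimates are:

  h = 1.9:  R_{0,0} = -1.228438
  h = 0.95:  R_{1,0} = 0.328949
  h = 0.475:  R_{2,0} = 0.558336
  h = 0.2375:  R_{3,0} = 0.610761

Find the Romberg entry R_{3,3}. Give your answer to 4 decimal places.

0.6279

R_{1,1} = (4·0.328949 − (-1.228438)) / 3 = 0.848078
R_{2,1} = (4·0.558336 − 0.328949) / 3 = 0.634798
R_{3,1} = 0.610761 + (0.610761 − 0.558336)/3 = 0.628236
R_{2,2} = 0.634798 + (0.634798 − 0.848078)/15 = 0.620579
R_{3,2} = 0.628236 + (0.628236 − 0.634798)/15 = 0.627799
R_{3,3} = (64·0.627799 − 0.620579) / 63 = 0.627914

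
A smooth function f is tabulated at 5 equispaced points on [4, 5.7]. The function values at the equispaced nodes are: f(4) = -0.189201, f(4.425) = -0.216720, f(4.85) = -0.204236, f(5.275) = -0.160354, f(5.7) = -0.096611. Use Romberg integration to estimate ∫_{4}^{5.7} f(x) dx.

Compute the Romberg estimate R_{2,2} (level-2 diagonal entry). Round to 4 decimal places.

R_{0,0} (trapezoid, 1 panel, h=1.7000): -0.242940
R_{1,0} (trapezoid, 2 panels, h=0.8500): -0.295071
R_{2,0} (trapezoid, 4 panels, h=0.4250): -0.307792
R_{1,1} = -0.295071 + (-0.295071 − (-0.242940))/3 = -0.312448
R_{2,1} = -0.307792 + (-0.307792 − (-0.295071))/3 = -0.312032
R_{2,2} = -0.312032 + (-0.312032 − (-0.312448))/15 = -0.312004

-0.3120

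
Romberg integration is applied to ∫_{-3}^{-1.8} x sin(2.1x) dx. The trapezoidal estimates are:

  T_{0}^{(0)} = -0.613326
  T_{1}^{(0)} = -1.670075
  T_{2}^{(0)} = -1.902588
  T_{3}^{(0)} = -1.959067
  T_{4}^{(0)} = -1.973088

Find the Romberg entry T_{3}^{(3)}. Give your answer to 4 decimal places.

T_{1}^{(1)} = -1.670075 + (-1.670075 − (-0.613326))/3 = -2.022325
T_{2}^{(1)} = (4·(-1.902588) − (-1.670075)) / 3 = -1.980092
T_{3}^{(1)} = -1.959067 + (-1.959067 − (-1.902588))/3 = -1.977893
T_{2}^{(2)} = -1.980092 + (-1.980092 − (-2.022325))/15 = -1.977276
T_{3}^{(2)} = (16·(-1.977893) − (-1.980092)) / 15 = -1.977746
T_{3}^{(3)} = -1.977746 + (-1.977746 − (-1.977276))/63 = -1.977753
(Column j=1 coincides with Simpson's rule on the same nodes.)

-1.9778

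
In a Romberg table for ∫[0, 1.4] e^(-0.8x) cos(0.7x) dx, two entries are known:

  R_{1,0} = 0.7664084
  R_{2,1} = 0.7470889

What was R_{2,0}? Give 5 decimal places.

From R_{2,1} = (4·R_{2,0} − R_{1,0})/3, solve for R_{2,0}:
4·R_{2,0} = 3·0.7470889 + 0.7664084 = 3.0076751
R_{2,0} = 0.7519188

0.75192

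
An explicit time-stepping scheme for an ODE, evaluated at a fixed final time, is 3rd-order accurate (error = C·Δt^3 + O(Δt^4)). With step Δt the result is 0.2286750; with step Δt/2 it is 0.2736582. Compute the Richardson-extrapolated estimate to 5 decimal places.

Extrapolated value = (8·A(Δt/2) − A(Δt)) / (8 − 1)
= (8·0.2736582 − 0.2286750) / 7
= 1.9605906 / 7 = 0.2800844

0.28008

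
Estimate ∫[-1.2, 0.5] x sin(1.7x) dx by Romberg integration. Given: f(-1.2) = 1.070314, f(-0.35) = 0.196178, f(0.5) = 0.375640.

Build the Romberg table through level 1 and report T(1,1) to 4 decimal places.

0.6320

T(0,0) (trapezoid, 1 panel, h=1.7000): 1.229061
T(1,0) (trapezoid, 2 panels, h=0.8500): 0.781282
T(1,1) = 0.781282 + (0.781282 − 1.229061)/3 = 0.632022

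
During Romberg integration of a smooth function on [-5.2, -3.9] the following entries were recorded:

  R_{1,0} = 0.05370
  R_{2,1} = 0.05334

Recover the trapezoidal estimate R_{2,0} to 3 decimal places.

From R_{2,1} = (4·R_{2,0} − R_{1,0})/3, solve for R_{2,0}:
4·R_{2,0} = 3·0.05334 + 0.05370 = 0.21372
R_{2,0} = 0.05343

0.053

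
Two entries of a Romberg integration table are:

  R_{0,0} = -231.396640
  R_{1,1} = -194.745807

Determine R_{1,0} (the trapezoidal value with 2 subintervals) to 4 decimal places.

From R_{1,1} = (4·R_{1,0} − R_{0,0})/3, solve for R_{1,0}:
4·R_{1,0} = 3·(-194.745807) + (-231.396640) = -815.634061
R_{1,0} = -203.908515

-203.9085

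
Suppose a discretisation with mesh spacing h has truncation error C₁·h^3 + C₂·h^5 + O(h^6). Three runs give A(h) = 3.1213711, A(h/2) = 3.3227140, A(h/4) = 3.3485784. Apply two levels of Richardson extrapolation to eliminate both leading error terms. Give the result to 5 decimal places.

First eliminate the h^3 term (factor 2^3 = 8):
  B₁ = (8·3.3227140 − 3.1213711)/7 = 3.3514773
  B₂ = (8·3.3485784 − 3.3227140)/7 = 3.3522733
Then eliminate the h^5 term (factor 2^5 = 32):
  (32·3.3522733 − 3.3514773)/31 = 3.3522990

3.35230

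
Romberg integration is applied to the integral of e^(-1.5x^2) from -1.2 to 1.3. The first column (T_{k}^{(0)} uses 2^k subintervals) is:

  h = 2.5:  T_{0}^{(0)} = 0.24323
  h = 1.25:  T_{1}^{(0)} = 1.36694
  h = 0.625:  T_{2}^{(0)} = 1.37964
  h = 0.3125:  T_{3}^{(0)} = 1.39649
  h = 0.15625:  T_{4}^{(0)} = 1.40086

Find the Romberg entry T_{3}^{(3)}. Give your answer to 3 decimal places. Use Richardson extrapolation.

1.404

Richardson extrapolation on the trapezoidal column (denominator 4−1=3):
T_{1}^{(1)} = 1.36694 + (1.36694 − 0.24323)/3 = 1.74151
T_{2}^{(1)} = 1.37964 + (1.37964 − 1.36694)/3 = 1.38387
T_{3}^{(1)} = (4·1.39649 − 1.37964) / 3 = 1.40211
T_{2}^{(2)} = (16·1.38387 − 1.74151) / 15 = 1.36003
T_{3}^{(2)} = 1.40211 + (1.40211 − 1.38387)/15 = 1.40333
T_{3}^{(3)} = 1.40333 + (1.40333 − 1.36003)/63 = 1.40402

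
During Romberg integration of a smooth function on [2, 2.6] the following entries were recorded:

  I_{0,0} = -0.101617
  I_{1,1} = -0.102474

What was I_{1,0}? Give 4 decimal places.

-0.1023

From I_{1,1} = (4·I_{1,0} − I_{0,0})/3, solve for I_{1,0}:
4·I_{1,0} = 3·(-0.102474) + (-0.101617) = -0.409039
I_{1,0} = -0.102260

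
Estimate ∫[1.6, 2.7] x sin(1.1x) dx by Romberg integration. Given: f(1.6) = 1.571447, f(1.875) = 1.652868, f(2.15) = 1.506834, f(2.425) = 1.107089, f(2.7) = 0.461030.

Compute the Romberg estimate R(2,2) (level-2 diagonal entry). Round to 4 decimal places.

1.4743

R(0,0) (trapezoid, 1 panel, h=1.1000): 1.117862
R(1,0) (trapezoid, 2 panels, h=0.5500): 1.387690
R(2,0) (trapezoid, 4 panels, h=0.2750): 1.452833
R(1,1) = 1.387690 + (1.387690 − 1.117862)/3 = 1.477633
R(2,1) = 1.452833 + (1.452833 − 1.387690)/3 = 1.474547
R(2,2) = 1.474547 + (1.474547 − 1.477633)/15 = 1.474341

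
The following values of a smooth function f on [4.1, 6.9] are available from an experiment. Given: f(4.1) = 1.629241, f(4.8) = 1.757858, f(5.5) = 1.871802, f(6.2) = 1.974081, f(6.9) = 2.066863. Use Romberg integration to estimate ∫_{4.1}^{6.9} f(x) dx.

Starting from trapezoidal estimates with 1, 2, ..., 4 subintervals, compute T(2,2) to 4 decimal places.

5.2191

T(0,0) (trapezoid, 1 panel, h=2.8000): 5.174546
T(1,0) (trapezoid, 2 panels, h=1.4000): 5.207796
T(2,0) (trapezoid, 4 panels, h=0.7000): 5.216255
T(1,1) = 5.207796 + (5.207796 − 5.174546)/3 = 5.218879
T(2,1) = 5.216255 + (5.216255 − 5.207796)/3 = 5.219075
T(2,2) = 5.219075 + (5.219075 − 5.218879)/15 = 5.219088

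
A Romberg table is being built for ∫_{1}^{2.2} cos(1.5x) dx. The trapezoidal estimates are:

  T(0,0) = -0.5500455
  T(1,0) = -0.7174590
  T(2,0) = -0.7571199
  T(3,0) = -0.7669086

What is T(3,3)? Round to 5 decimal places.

-0.77016

Richardson extrapolation on the trapezoidal column (denominator 4−1=3):
T(1,1) = -0.7174590 + (-0.7174590 − (-0.5500455))/3 = -0.7732635
T(2,1) = -0.7571199 + (-0.7571199 − (-0.7174590))/3 = -0.7703402
T(3,1) = (4·(-0.7669086) − (-0.7571199)) / 3 = -0.7701715
T(2,2) = -0.7703402 + (-0.7703402 − (-0.7732635))/15 = -0.7701453
T(3,2) = (16·(-0.7701715) − (-0.7703402)) / 15 = -0.7701603
T(3,3) = (64·(-0.7701603) − (-0.7701453)) / 63 = -0.7701605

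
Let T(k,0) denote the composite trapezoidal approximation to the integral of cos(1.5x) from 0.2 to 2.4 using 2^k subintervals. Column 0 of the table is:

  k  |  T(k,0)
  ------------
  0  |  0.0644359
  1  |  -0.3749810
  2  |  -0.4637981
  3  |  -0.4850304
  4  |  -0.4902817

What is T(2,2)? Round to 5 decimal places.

Richardson extrapolation on the trapezoidal column (denominator 4−1=3):
T(1,1) = (4·(-0.3749810) − 0.0644359) / 3 = -0.5214533
T(2,1) = (4·(-0.4637981) − (-0.3749810)) / 3 = -0.4934038
T(2,2) = (16·(-0.4934038) − (-0.5214533)) / 15 = -0.4915338

-0.49153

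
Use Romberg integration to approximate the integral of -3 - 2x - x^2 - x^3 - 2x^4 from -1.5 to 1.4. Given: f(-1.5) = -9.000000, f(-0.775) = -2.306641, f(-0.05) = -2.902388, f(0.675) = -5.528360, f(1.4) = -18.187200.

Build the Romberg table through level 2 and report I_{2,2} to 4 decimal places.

I_{0,0} (trapezoid, 1 panel, h=2.9000): -39.421440
I_{1,0} (trapezoid, 2 panels, h=1.4500): -23.919183
I_{2,0} (trapezoid, 4 panels, h=0.7250): -17.639967
I_{1,1} = -23.919183 + (-23.919183 − (-39.421440))/3 = -18.751764
I_{2,1} = -17.639967 + (-17.639967 − (-23.919183))/3 = -15.546895
I_{2,2} = -15.546895 + (-15.546895 − (-18.751764))/15 = -15.333237

-15.3332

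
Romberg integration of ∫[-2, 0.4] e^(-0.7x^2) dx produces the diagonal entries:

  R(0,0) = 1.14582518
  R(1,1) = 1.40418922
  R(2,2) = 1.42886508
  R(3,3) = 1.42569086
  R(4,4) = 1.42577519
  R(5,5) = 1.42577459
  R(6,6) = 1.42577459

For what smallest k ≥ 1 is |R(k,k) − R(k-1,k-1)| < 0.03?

|R(1,1) − R(0,0)| = 0.25836404 ≥ 0.03
|R(2,2) − R(1,1)| = 0.02467586 < 0.03

k = 2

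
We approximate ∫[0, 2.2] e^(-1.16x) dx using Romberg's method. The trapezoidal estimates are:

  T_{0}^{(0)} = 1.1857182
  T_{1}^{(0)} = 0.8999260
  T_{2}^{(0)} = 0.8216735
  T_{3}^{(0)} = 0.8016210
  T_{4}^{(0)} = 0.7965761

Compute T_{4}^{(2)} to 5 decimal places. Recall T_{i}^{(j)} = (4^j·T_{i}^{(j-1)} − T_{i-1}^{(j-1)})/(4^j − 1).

Richardson extrapolation on the trapezoidal column (denominator 4−1=3):
T_{3}^{(1)} = 0.8016210 + (0.8016210 − 0.8216735)/3 = 0.7949368
T_{4}^{(1)} = (4·0.7965761 − 0.8016210) / 3 = 0.7948945
T_{4}^{(2)} = (16·0.7948945 − 0.7949368) / 15 = 0.7948917

0.79489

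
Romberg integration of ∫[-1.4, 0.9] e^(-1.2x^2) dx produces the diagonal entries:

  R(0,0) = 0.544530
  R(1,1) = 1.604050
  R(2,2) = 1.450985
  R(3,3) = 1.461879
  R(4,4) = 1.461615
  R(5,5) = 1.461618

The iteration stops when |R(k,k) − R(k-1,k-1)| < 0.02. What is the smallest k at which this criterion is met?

k = 3

|R(1,1) − R(0,0)| = 1.059520 ≥ 0.02
|R(2,2) − R(1,1)| = 0.153065 ≥ 0.02
|R(3,3) − R(2,2)| = 0.010894 < 0.02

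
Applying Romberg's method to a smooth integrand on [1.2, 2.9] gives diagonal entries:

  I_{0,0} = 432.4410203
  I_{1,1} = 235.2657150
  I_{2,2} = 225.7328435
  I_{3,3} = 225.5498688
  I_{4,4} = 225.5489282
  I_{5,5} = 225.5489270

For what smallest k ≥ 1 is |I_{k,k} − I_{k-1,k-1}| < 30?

|I_{1,1} − I_{0,0}| = 197.1753053 ≥ 30
|I_{2,2} − I_{1,1}| = 9.5328715 < 30

k = 2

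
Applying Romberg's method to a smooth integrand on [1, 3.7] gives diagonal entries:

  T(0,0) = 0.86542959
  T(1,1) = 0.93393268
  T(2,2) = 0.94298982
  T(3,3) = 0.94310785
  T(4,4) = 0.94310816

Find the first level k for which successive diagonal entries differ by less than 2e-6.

k = 4

|T(1,1) − T(0,0)| = 0.06850309 ≥ 2e-6
|T(2,2) − T(1,1)| = 0.00905714 ≥ 2e-6
|T(3,3) − T(2,2)| = 0.00011803 ≥ 2e-6
|T(4,4) − T(3,3)| = 0.00000031 < 2e-6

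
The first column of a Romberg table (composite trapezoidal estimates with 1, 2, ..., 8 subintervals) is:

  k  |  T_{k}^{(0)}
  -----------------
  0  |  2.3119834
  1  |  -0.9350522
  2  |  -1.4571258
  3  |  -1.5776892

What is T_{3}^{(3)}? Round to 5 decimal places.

T_{1}^{(1)} = -0.9350522 + (-0.9350522 − 2.3119834)/3 = -2.0173974
T_{2}^{(1)} = (4·(-1.4571258) − (-0.9350522)) / 3 = -1.6311503
T_{3}^{(1)} = -1.5776892 + (-1.5776892 − (-1.4571258))/3 = -1.6178770
T_{2}^{(2)} = -1.6311503 + (-1.6311503 − (-2.0173974))/15 = -1.6054005
T_{3}^{(2)} = (16·(-1.6178770) − (-1.6311503)) / 15 = -1.6169921
T_{3}^{(3)} = (64·(-1.6169921) − (-1.6054005)) / 63 = -1.6171761

-1.61718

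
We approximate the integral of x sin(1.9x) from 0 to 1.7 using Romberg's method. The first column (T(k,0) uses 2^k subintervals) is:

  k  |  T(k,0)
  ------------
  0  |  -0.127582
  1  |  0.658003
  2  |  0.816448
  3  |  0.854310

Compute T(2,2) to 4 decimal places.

0.8659

Richardson extrapolation on the trapezoidal column (denominator 4−1=3):
T(1,1) = (4·0.658003 − (-0.127582)) / 3 = 0.919865
T(2,1) = 0.816448 + (0.816448 − 0.658003)/3 = 0.869263
T(2,2) = (16·0.869263 − 0.919865) / 15 = 0.865890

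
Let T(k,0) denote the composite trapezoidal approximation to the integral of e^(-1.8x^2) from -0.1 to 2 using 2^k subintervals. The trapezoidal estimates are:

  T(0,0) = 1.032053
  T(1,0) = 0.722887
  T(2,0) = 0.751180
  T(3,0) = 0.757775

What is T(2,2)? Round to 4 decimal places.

T(1,1) = (4·0.722887 − 1.032053) / 3 = 0.619832
T(2,1) = 0.751180 + (0.751180 − 0.722887)/3 = 0.760611
T(2,2) = 0.760611 + (0.760611 − 0.619832)/15 = 0.769996
(Column j=1 coincides with Simpson's rule on the same nodes.)

0.7700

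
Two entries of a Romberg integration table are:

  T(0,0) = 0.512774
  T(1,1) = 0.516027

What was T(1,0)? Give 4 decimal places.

0.5152

From T(1,1) = (4·T(1,0) − T(0,0))/3, solve for T(1,0):
4·T(1,0) = 3·0.516027 + 0.512774 = 2.060855
T(1,0) = 0.515214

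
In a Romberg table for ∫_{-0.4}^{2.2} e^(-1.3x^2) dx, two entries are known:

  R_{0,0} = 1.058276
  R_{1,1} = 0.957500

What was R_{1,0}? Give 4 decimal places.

0.9827

From R_{1,1} = (4·R_{1,0} − R_{0,0})/3, solve for R_{1,0}:
4·R_{1,0} = 3·0.957500 + 1.058276 = 3.930776
R_{1,0} = 0.982694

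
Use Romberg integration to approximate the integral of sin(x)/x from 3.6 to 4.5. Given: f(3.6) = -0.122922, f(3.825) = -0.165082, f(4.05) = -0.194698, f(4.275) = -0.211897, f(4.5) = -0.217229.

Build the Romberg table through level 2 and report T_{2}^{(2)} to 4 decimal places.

T_{0}^{(0)} (trapezoid, 1 panel, h=0.9000): -0.153068
T_{1}^{(0)} (trapezoid, 2 panels, h=0.4500): -0.164148
T_{2}^{(0)} (trapezoid, 4 panels, h=0.2250): -0.166894
T_{1}^{(1)} = -0.164148 + (-0.164148 − (-0.153068))/3 = -0.167841
T_{2}^{(1)} = -0.166894 + (-0.166894 − (-0.164148))/3 = -0.167809
T_{2}^{(2)} = -0.167809 + (-0.167809 − (-0.167841))/15 = -0.167807

-0.1678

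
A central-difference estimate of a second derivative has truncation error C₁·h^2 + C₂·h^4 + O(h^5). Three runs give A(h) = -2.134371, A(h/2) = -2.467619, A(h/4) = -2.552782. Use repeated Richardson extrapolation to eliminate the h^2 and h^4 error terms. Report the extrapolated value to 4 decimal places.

-2.5813

First eliminate the h^2 term (factor 2^2 = 4):
  B₁ = (4·(-2.467619) − (-2.134371))/3 = -2.578702
  B₂ = (4·(-2.552782) − (-2.467619))/3 = -2.581170
Then eliminate the h^4 term (factor 2^4 = 16):
  (16·(-2.581170) − (-2.578702))/15 = -2.581335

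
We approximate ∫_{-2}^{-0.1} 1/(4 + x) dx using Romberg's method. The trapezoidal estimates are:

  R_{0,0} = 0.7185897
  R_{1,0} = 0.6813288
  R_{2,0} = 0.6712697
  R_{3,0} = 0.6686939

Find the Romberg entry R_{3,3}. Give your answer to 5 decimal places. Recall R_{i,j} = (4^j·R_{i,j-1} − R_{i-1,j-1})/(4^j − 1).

0.66783

Richardson extrapolation on the trapezoidal column (denominator 4−1=3):
R_{1,1} = (4·0.6813288 − 0.7185897) / 3 = 0.6689085
R_{2,1} = (4·0.6712697 − 0.6813288) / 3 = 0.6679167
R_{3,1} = 0.6686939 + (0.6686939 − 0.6712697)/3 = 0.6678353
R_{2,2} = (16·0.6679167 − 0.6689085) / 15 = 0.6678506
R_{3,2} = (16·0.6678353 − 0.6679167) / 15 = 0.6678299
R_{3,3} = (64·0.6678299 − 0.6678506) / 63 = 0.6678296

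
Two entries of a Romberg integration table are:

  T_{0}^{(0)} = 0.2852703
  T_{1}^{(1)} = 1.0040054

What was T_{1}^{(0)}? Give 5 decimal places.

0.82432

From T_{1}^{(1)} = (4·T_{1}^{(0)} − T_{0}^{(0)})/3, solve for T_{1}^{(0)}:
4·T_{1}^{(0)} = 3·1.0040054 + 0.2852703 = 3.2972865
T_{1}^{(0)} = 0.8243216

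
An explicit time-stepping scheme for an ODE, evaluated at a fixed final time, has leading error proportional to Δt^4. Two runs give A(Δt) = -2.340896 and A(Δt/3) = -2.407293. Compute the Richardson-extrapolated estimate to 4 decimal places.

-2.4081

Extrapolated value = (81·A(Δt/3) − A(Δt)) / (81 − 1)
= (81·(-2.407293) − (-2.340896)) / 80
= -192.649837 / 80 = -2.408123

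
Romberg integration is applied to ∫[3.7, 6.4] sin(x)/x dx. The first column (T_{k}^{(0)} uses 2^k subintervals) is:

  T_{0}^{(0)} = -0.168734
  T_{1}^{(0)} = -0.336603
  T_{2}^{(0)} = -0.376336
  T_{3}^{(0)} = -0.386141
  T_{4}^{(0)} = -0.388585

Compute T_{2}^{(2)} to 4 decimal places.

-0.3894

Richardson extrapolation on the trapezoidal column (denominator 4−1=3):
T_{1}^{(1)} = (4·(-0.336603) − (-0.168734)) / 3 = -0.392559
T_{2}^{(1)} = (4·(-0.376336) − (-0.336603)) / 3 = -0.389580
T_{2}^{(2)} = -0.389580 + (-0.389580 − (-0.392559))/15 = -0.389381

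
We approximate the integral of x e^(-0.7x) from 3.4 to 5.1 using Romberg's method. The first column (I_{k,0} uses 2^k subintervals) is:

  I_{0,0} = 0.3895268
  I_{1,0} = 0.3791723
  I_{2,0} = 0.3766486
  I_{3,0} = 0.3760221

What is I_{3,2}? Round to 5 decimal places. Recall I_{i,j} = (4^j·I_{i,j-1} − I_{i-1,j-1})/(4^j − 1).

0.37581

I_{2,1} = (4·0.3766486 − 0.3791723) / 3 = 0.3758074
I_{3,1} = 0.3760221 + (0.3760221 − 0.3766486)/3 = 0.3758133
I_{3,2} = (16·0.3758133 − 0.3758074) / 15 = 0.3758137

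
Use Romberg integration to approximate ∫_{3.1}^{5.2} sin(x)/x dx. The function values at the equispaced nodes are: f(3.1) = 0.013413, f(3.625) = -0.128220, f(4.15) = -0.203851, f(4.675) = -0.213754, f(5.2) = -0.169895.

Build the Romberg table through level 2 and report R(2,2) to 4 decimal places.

-0.3380

R(0,0) (trapezoid, 1 panel, h=2.1000): -0.164306
R(1,0) (trapezoid, 2 panels, h=1.0500): -0.296197
R(2,0) (trapezoid, 4 panels, h=0.5250): -0.327635
R(1,1) = -0.296197 + (-0.296197 − (-0.164306))/3 = -0.340161
R(2,1) = -0.327635 + (-0.327635 − (-0.296197))/3 = -0.338114
R(2,2) = -0.338114 + (-0.338114 − (-0.340161))/15 = -0.337978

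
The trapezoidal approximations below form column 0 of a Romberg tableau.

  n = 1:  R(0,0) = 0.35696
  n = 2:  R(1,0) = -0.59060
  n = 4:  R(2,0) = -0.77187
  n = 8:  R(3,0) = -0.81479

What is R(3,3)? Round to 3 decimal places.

-0.829

Richardson extrapolation on the trapezoidal column (denominator 4−1=3):
R(1,1) = (4·(-0.59060) − 0.35696) / 3 = -0.90645
R(2,1) = (4·(-0.77187) − (-0.59060)) / 3 = -0.83229
R(3,1) = -0.81479 + (-0.81479 − (-0.77187))/3 = -0.82910
R(2,2) = -0.83229 + (-0.83229 − (-0.90645))/15 = -0.82735
R(3,2) = -0.82910 + (-0.82910 − (-0.83229))/15 = -0.82889
R(3,3) = -0.82889 + (-0.82889 − (-0.82735))/63 = -0.82891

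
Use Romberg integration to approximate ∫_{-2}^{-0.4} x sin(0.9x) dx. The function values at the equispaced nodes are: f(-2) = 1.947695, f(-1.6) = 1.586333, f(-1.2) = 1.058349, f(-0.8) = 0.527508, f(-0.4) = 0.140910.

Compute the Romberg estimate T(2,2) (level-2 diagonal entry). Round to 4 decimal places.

T(0,0) (trapezoid, 1 panel, h=1.6000): 1.670884
T(1,0) (trapezoid, 2 panels, h=0.8000): 1.682121
T(2,0) (trapezoid, 4 panels, h=0.4000): 1.686597
T(1,1) = 1.682121 + (1.682121 − 1.670884)/3 = 1.685867
T(2,1) = 1.686597 + (1.686597 − 1.682121)/3 = 1.688089
T(2,2) = 1.688089 + (1.688089 − 1.685867)/15 = 1.688237

1.6882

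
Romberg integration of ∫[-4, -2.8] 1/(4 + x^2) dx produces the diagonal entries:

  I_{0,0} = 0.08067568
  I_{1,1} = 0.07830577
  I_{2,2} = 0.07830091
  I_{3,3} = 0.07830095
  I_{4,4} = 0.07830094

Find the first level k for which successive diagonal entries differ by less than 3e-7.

|I_{1,1} − I_{0,0}| = 0.00236991 ≥ 3e-7
|I_{2,2} − I_{1,1}| = 0.00000486 ≥ 3e-7
|I_{3,3} − I_{2,2}| = 0.00000004 < 3e-7

k = 3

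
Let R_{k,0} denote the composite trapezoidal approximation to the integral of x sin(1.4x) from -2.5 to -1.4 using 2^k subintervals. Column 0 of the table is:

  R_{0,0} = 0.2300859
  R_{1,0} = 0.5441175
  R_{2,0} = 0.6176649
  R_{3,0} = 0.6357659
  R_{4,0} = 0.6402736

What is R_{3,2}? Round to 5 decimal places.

Richardson extrapolation on the trapezoidal column (denominator 4−1=3):
R_{2,1} = 0.6176649 + (0.6176649 − 0.5441175)/3 = 0.6421807
R_{3,1} = 0.6357659 + (0.6357659 − 0.6176649)/3 = 0.6417996
R_{3,2} = (16·0.6417996 − 0.6421807) / 15 = 0.6417742

0.64177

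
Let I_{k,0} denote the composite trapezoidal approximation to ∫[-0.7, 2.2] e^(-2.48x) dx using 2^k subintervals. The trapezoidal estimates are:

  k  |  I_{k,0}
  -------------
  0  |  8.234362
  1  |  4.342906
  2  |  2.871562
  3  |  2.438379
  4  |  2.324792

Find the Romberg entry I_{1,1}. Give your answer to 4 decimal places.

3.0458

I_{1,1} = (4·4.342906 − 8.234362) / 3 = 3.045754
(Column j=1 coincides with Simpson's rule on the same nodes.)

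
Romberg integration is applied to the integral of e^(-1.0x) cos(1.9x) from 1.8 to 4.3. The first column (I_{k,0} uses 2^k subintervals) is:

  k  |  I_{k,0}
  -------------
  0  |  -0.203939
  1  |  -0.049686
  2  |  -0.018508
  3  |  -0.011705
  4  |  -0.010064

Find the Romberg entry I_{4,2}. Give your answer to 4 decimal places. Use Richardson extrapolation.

-0.0095

Richardson extrapolation on the trapezoidal column (denominator 4−1=3):
I_{3,1} = -0.011705 + (-0.011705 − (-0.018508))/3 = -0.009437
I_{4,1} = (4·(-0.010064) − (-0.011705)) / 3 = -0.009517
I_{4,2} = -0.009517 + (-0.009517 − (-0.009437))/15 = -0.009522
(Column j=1 coincides with Simpson's rule on the same nodes.)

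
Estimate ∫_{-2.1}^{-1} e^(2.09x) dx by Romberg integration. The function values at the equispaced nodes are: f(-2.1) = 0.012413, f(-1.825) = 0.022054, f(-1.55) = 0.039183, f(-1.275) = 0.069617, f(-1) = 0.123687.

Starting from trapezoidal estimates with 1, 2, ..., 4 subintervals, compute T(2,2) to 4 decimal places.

0.0532

T(0,0) (trapezoid, 1 panel, h=1.1000): 0.074855
T(1,0) (trapezoid, 2 panels, h=0.5500): 0.058978
T(2,0) (trapezoid, 4 panels, h=0.2750): 0.054699
T(1,1) = 0.058978 + (0.058978 − 0.074855)/3 = 0.053686
T(2,1) = 0.054699 + (0.054699 − 0.058978)/3 = 0.053273
T(2,2) = 0.053273 + (0.053273 − 0.053686)/15 = 0.053245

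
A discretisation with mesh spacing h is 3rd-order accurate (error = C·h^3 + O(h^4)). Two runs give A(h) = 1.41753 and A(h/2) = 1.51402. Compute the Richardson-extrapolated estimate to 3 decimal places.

1.528

The leading error scales as h^3; refining by a factor of 2 reduces it by 2^3 = 8.
Extrapolated value = (8·A(h/2) − A(h)) / (8 − 1)
= (8·1.51402 − 1.41753) / 7
= 10.69463 / 7 = 1.52780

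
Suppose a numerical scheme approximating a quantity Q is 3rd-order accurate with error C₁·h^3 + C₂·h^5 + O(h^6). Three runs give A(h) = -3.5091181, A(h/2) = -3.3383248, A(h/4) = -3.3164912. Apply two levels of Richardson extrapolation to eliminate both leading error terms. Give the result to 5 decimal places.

-3.31335

First eliminate the h^3 term (factor 2^3 = 8):
  B₁ = (8·(-3.3383248) − (-3.5091181))/7 = -3.3139258
  B₂ = (8·(-3.3164912) − (-3.3383248))/7 = -3.3133721
Then eliminate the h^5 term (factor 2^5 = 32):
  (32·(-3.3133721) − (-3.3139258))/31 = -3.3133542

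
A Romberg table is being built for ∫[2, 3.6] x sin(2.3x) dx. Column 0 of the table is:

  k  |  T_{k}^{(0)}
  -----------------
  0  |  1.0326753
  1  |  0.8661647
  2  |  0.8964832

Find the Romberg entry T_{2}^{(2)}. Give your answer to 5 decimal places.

Richardson extrapolation on the trapezoidal column (denominator 4−1=3):
T_{1}^{(1)} = (4·0.8661647 − 1.0326753) / 3 = 0.8106612
T_{2}^{(1)} = (4·0.8964832 − 0.8661647) / 3 = 0.9065894
T_{2}^{(2)} = (16·0.9065894 − 0.8106612) / 15 = 0.9129846

0.91298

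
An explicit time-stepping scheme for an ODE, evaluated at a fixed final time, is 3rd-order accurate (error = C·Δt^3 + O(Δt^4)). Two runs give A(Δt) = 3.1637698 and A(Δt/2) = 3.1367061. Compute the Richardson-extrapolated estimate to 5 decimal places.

3.13284

Extrapolated value = (8·A(Δt/2) − A(Δt)) / (8 − 1)
= (8·3.1367061 − 3.1637698) / 7
= 21.9298790 / 7 = 3.1328399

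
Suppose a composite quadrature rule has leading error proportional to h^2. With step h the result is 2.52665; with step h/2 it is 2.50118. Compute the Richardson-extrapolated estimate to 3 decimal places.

The leading error scales as h^2; refining by a factor of 2 reduces it by 2^2 = 4.
Extrapolated value = (4·A(h/2) − A(h)) / (4 − 1)
= (4·2.50118 − 2.52665) / 3
= 7.47807 / 3 = 2.49269

2.493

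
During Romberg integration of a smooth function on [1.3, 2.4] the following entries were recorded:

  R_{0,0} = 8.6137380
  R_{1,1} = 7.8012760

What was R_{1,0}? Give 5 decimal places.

8.00439

From R_{1,1} = (4·R_{1,0} − R_{0,0})/3, solve for R_{1,0}:
4·R_{1,0} = 3·7.8012760 + 8.6137380 = 32.0175660
R_{1,0} = 8.0043915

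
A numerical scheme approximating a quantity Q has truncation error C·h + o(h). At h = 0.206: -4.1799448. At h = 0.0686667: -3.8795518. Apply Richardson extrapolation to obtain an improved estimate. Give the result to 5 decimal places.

The leading error scales as h; refining by a factor of 3 reduces it by 3^1 = 3.
Extrapolated value = (3·A(h/3) − A(h)) / (3 − 1)
= (3·(-3.8795518) − (-4.1799448)) / 2
= -7.4587106 / 2 = -3.7293553

-3.72936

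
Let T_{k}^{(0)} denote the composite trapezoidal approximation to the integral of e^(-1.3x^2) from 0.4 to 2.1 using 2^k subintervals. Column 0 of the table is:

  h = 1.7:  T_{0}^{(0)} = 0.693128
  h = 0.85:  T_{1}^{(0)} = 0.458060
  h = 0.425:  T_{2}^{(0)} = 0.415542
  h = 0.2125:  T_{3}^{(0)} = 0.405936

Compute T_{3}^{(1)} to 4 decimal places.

0.4027

T_{3}^{(1)} = (4·0.405936 − 0.415542) / 3 = 0.402734
(Column j=1 coincides with Simpson's rule on the same nodes.)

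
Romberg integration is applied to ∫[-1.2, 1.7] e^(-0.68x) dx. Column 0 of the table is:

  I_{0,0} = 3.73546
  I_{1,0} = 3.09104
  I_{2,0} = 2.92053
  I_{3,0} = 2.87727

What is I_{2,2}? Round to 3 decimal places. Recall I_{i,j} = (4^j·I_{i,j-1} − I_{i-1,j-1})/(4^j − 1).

2.863

Richardson extrapolation on the trapezoidal column (denominator 4−1=3):
I_{1,1} = (4·3.09104 − 3.73546) / 3 = 2.87623
I_{2,1} = 2.92053 + (2.92053 − 3.09104)/3 = 2.86369
I_{2,2} = (16·2.86369 − 2.87623) / 15 = 2.86285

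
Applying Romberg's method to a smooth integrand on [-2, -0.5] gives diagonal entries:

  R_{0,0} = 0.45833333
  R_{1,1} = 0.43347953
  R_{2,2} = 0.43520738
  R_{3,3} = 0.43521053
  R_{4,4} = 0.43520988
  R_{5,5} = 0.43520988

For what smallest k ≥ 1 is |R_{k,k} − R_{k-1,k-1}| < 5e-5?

|R_{1,1} − R_{0,0}| = 0.02485380 ≥ 5e-5
|R_{2,2} − R_{1,1}| = 0.00172785 ≥ 5e-5
|R_{3,3} − R_{2,2}| = 0.00000315 < 5e-5

k = 3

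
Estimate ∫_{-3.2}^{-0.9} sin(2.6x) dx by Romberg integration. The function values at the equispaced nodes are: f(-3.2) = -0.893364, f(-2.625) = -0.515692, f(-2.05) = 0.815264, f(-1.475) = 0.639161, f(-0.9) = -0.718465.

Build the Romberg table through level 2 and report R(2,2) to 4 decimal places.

R(0,0) (trapezoid, 1 panel, h=2.3000): -1.853603
R(1,0) (trapezoid, 2 panels, h=1.1500): 0.010752
R(2,0) (trapezoid, 4 panels, h=0.5750): 0.076371
R(1,1) = 0.010752 + (0.010752 − (-1.853603))/3 = 0.632204
R(2,1) = 0.076371 + (0.076371 − 0.010752)/3 = 0.098244
R(2,2) = 0.098244 + (0.098244 − 0.632204)/15 = 0.062647

0.0626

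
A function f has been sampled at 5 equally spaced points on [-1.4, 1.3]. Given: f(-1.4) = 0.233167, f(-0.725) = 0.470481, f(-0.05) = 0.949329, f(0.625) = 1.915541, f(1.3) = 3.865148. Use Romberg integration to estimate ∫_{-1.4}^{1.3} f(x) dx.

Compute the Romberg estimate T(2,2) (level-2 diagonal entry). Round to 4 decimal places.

3.4930

T(0,0) (trapezoid, 1 panel, h=2.7000): 5.532725
T(1,0) (trapezoid, 2 panels, h=1.3500): 4.047957
T(2,0) (trapezoid, 4 panels, h=0.6750): 3.634543
T(1,1) = 4.047957 + (4.047957 − 5.532725)/3 = 3.553034
T(2,1) = 3.634543 + (3.634543 − 4.047957)/3 = 3.496738
T(2,2) = 3.496738 + (3.496738 − 3.553034)/15 = 3.492985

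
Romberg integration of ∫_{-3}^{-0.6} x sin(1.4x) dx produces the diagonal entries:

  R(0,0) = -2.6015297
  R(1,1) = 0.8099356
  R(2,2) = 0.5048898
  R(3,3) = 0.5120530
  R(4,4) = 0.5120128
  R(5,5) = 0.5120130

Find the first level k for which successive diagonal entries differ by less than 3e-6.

|R(1,1) − R(0,0)| = 3.4114653 ≥ 3e-6
|R(2,2) − R(1,1)| = 0.3050458 ≥ 3e-6
|R(3,3) − R(2,2)| = 0.0071632 ≥ 3e-6
|R(4,4) − R(3,3)| = 0.0000402 ≥ 3e-6
|R(5,5) − R(4,4)| = 0.0000002 < 3e-6

k = 5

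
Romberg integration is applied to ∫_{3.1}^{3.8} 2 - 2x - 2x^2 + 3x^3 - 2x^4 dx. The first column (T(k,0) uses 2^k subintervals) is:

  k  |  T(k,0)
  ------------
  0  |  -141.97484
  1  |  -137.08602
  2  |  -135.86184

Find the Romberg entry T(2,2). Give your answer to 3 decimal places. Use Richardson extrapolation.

-135.454

T(1,1) = (4·(-137.08602) − (-141.97484)) / 3 = -135.45641
T(2,1) = (4·(-135.86184) − (-137.08602)) / 3 = -135.45378
T(2,2) = -135.45378 + (-135.45378 − (-135.45641))/15 = -135.45360
(Column j=1 coincides with Simpson's rule on the same nodes.)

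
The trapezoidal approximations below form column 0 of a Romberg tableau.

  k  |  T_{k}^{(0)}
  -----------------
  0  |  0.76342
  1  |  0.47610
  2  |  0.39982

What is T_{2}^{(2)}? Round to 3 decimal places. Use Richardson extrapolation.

Richardson extrapolation on the trapezoidal column (denominator 4−1=3):
T_{1}^{(1)} = 0.47610 + (0.47610 − 0.76342)/3 = 0.38033
T_{2}^{(1)} = (4·0.39982 − 0.47610) / 3 = 0.37439
T_{2}^{(2)} = (16·0.37439 − 0.38033) / 15 = 0.37399
(Column j=1 coincides with Simpson's rule on the same nodes.)

0.374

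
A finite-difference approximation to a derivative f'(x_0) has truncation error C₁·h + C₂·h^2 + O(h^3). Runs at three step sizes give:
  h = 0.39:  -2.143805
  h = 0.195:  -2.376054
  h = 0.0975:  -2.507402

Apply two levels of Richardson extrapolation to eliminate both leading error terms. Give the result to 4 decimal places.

-2.6489

First eliminate the h term (factor 2^1 = 2):
  B₁ = (2·(-2.376054) − (-2.143805))/1 = -2.608303
  B₂ = (2·(-2.507402) − (-2.376054))/1 = -2.638750
Then eliminate the h^2 term (factor 2^2 = 4):
  (4·(-2.638750) − (-2.608303))/3 = -2.648899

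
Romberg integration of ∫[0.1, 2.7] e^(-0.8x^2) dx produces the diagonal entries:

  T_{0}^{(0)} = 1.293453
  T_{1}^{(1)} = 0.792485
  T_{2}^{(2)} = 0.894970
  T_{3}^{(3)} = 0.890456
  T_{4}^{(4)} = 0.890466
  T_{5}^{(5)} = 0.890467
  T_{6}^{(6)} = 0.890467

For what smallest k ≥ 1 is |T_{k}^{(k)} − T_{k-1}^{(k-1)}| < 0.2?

k = 2

|T_{1}^{(1)} − T_{0}^{(0)}| = 0.500968 ≥ 0.2
|T_{2}^{(2)} − T_{1}^{(1)}| = 0.102485 < 0.2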